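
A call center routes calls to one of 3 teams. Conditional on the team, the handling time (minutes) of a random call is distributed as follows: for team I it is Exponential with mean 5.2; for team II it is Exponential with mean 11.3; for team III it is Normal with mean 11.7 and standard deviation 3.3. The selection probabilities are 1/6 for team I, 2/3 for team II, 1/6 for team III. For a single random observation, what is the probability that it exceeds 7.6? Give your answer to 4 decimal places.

Conditional on each team, P(X > 7.6): I: 0.231879; II: 0.510397; III: 0.89296.
By total probability, P(X > 7.6) = 0.166667·0.231879 + 0.666667·0.510397 + 0.166667·0.89296 = 0.527738.

0.5277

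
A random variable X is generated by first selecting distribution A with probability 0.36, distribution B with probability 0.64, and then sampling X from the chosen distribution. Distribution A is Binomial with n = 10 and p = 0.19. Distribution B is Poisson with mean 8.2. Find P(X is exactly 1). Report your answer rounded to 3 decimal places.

0.104

Conditional on each component, P(X = 1): A: 0.28518; B: 0.00225216.
By total probability, P(X = 1) = 0.36·0.28518 + 0.64·0.00225216 = 0.104106.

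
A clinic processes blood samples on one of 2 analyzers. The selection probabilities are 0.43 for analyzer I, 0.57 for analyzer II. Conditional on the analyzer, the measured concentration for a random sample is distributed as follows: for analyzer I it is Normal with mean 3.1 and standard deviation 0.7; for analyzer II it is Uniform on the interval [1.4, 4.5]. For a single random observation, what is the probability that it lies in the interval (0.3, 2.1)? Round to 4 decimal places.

Conditional on each analyzer, P(0.3 < X < 2.1): I: 0.0765321; II: 0.225806.
By total probability, P(0.3 < X < 2.1) = 0.43·0.0765321 + 0.57·0.225806 = 0.161618.

0.1616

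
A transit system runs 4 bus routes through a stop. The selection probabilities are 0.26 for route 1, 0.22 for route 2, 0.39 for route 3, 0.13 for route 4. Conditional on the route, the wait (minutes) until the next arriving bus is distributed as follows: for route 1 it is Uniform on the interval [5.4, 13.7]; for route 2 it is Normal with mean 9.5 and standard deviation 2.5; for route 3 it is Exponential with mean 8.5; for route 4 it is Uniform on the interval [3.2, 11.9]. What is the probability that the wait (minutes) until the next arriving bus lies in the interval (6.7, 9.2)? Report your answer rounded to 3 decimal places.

Conditional on each route, P(6.7 < X < 9.2): 1: 0.301205; 2: 0.320885; 3: 0.115849; 4: 0.287356.
By total probability, P(6.7 < X < 9.2) = 0.26·0.301205 + 0.22·0.320885 + 0.39·0.115849 + 0.13·0.287356 = 0.231445.

0.231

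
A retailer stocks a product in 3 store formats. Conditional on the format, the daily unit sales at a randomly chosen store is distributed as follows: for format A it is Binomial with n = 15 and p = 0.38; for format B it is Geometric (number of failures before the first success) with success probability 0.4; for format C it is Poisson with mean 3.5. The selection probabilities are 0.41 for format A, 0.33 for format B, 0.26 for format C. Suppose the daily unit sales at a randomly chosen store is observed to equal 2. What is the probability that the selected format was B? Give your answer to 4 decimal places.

0.4398

Likelihoods P(X=2 | ·): A: 0.0303283; B: 0.144; C: 0.184959.
Posterior ∝ prior × likelihood. Numerator for B: 0.33·0.144 = 0.04752.
Normalizing constant: 0.41·0.0303283 + 0.33·0.144 + 0.26·0.184959 = 0.108044.
P(B | observation) = 0.04752 / 0.108044 = 0.439821.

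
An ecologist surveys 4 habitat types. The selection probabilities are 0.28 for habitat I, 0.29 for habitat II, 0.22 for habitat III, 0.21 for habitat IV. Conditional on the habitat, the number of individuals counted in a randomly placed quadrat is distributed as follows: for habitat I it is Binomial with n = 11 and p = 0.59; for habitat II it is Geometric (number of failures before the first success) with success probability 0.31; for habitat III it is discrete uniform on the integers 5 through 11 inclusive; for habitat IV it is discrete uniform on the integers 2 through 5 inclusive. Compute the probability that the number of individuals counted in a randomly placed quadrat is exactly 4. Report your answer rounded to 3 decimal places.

Conditional on each habitat, P(X = 4): I: 0.077877; II: 0.0702681; III: 0; IV: 0.25.
By total probability, P(X = 4) = 0.28·0.077877 + 0.29·0.0702681 + 0.22·0 + 0.21·0.25 = 0.0946833.

0.095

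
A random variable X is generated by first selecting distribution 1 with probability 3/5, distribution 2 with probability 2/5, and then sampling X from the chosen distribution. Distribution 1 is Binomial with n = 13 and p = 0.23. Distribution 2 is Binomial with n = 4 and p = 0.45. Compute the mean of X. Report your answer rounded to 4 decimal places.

2.5140

Component means — 1: 2.99; 2: 1.8.
E[X] = 0.6·2.99 + 0.4·1.8 = 2.514.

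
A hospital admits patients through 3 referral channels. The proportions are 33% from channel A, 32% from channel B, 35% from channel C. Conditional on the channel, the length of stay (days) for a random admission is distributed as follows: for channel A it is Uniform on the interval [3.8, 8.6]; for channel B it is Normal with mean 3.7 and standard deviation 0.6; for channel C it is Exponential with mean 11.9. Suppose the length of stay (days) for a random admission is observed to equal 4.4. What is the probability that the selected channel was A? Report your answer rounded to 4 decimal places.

0.3493

Likelihoods f(4.4 | ·): A: 0.208333; B: 0.336664; C: 0.0580595.
Posterior ∝ prior × likelihood. Numerator for A: 0.33·0.208333 = 0.06875.
Normalizing constant: 0.33·0.208333 + 0.32·0.336664 + 0.35·0.0580595 = 0.196803.
P(A | observation) = 0.06875 / 0.196803 = 0.349333.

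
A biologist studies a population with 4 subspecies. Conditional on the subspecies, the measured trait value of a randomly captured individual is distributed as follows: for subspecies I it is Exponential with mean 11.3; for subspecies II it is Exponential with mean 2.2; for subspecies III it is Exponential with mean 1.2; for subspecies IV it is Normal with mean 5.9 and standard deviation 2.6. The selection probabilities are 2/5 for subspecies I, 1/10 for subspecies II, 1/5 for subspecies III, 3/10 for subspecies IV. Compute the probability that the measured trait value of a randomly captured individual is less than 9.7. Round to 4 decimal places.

Conditional on each subspecies, P(X < 9.7): I: 0.576163; II: 0.987834; III: 0.999691; IV: 0.928066.
By total probability, P(X < 9.7) = 0.4·0.576163 + 0.1·0.987834 + 0.2·0.999691 + 0.3·0.928066 = 0.807607.

0.8076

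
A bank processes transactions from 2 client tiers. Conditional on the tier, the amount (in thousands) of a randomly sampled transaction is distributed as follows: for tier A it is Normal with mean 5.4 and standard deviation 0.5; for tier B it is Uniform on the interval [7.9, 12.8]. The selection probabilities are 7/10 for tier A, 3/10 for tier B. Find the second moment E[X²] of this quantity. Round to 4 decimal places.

For each component E[X²] = Var + (mean)², giving A: 29.41; B: 109.123.
Overall E[X²] = 0.7·29.41 + 0.3·109.123 = 53.324.

53.3240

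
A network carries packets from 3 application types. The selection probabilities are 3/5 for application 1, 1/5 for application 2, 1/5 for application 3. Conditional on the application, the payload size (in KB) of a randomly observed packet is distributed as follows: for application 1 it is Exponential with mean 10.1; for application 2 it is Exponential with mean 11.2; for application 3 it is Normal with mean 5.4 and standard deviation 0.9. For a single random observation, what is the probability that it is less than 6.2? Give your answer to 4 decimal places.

0.5229

Conditional on each application, P(X < 6.2): 1: 0.458743; 2: 0.425107; 3: 0.812969.
By total probability, P(X < 6.2) = 0.6·0.458743 + 0.2·0.425107 + 0.2·0.812969 = 0.522861.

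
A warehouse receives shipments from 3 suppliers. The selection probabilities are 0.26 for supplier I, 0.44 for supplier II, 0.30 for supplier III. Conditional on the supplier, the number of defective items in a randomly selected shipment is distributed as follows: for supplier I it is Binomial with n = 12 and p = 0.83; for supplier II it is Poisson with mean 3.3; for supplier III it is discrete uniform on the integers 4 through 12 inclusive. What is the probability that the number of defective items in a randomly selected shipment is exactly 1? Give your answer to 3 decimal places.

Conditional on each supplier, P(X = 1): I: 3.41348e-08; II: 0.121714; III: 0.
By total probability, P(X = 1) = 0.26·3.41348e-08 + 0.44·0.121714 + 0.3·0 = 0.0535544.

0.054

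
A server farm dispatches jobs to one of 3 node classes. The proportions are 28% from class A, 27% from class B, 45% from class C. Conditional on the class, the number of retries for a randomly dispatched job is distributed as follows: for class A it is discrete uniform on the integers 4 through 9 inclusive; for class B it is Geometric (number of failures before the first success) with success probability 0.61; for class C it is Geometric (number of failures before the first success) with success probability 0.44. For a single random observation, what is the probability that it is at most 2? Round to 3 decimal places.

Conditional on each class, P(X ≤ 2): A: 0; B: 0.940681; C: 0.824384.
By total probability, P(X ≤ 2) = 0.28·0 + 0.27·0.940681 + 0.45·0.824384 = 0.624957.

0.625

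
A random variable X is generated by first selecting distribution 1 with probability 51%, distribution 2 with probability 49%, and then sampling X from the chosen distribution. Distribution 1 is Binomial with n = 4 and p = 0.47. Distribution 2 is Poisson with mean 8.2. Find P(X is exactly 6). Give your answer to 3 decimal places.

Conditional on each component, P(X = 6): 1: 0; 2: 0.115967.
By total probability, P(X = 6) = 0.51·0 + 0.49·0.115967 = 0.056824.

0.057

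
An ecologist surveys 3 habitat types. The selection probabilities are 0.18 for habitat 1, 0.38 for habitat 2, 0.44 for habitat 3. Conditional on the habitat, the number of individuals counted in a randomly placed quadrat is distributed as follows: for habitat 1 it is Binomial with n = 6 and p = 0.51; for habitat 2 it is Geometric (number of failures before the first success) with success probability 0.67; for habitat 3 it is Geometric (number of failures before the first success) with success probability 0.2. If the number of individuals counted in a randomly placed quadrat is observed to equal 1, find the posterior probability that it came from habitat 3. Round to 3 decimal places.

Likelihoods P(X=1 | ·): 1: 0.0864374; 2: 0.2211; 3: 0.16.
Posterior ∝ prior × likelihood. Numerator for 3: 0.44·0.16 = 0.0704.
Normalizing constant: 0.18·0.0864374 + 0.38·0.2211 + 0.44·0.16 = 0.169977.
P(3 | observation) = 0.0704 / 0.169977 = 0.414174.

0.414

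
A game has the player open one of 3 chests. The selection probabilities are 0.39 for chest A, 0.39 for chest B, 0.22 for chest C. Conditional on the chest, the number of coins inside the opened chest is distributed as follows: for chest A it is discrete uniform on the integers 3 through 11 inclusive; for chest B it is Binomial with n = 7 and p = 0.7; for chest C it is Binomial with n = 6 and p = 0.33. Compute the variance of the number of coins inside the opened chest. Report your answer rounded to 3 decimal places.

Per component, A: μ=7, E[X²]=55.6667; B: μ=4.9, E[X²]=25.48; C: μ=1.98, E[X²]=5.247.
E[X] = 0.39·7 + 0.39·4.9 + 0.22·1.98 = 5.0766.
E[X²] = 0.39·55.6667 + 0.39·25.48 + 0.22·5.247 = 32.8015.
Var(X) = E[X²] − (E[X])² = 32.8015 − 25.7719 = 7.02967.

7.030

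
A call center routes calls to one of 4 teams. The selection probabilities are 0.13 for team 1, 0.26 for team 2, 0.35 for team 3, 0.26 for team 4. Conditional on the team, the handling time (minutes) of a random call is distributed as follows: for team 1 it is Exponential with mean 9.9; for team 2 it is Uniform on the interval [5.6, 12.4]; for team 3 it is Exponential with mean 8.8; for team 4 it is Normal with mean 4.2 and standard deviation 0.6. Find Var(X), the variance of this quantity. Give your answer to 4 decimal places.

Per component, 1: μ=9.9, E[X²]=196.02; 2: μ=9, E[X²]=84.8533; 3: μ=8.8, E[X²]=154.88; 4: μ=4.2, E[X²]=18.
E[X] = 0.13·9.9 + 0.26·9 + 0.35·8.8 + 0.26·4.2 = 7.799.
E[X²] = 0.13·196.02 + 0.26·84.8533 + 0.35·154.88 + 0.26·18 = 106.432.
Var(X) = E[X²] − (E[X])² = 106.432 − 60.8244 = 45.6081.

45.6081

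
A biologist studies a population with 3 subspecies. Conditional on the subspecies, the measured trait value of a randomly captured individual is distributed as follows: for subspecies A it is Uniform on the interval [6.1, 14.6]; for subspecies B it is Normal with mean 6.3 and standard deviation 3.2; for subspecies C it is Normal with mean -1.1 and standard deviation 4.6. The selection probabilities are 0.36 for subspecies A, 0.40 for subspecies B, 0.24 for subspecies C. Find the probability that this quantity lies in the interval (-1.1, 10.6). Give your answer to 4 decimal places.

0.6693

Conditional on each subspecies, P(-1.1 < X < 10.6): A: 0.529412; B: 0.90011; C: 0.494512.
By total probability, P(-1.1 < X < 10.6) = 0.36·0.529412 + 0.4·0.90011 + 0.24·0.494512 = 0.669315.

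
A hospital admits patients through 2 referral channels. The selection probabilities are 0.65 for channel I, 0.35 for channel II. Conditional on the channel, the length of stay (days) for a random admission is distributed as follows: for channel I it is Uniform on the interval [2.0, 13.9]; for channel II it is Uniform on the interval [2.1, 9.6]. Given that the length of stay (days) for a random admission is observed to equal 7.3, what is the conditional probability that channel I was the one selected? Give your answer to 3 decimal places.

Likelihoods f(7.3 | ·): I: 0.0840336; II: 0.133333.
Posterior ∝ prior × likelihood. Numerator for I: 0.65·0.0840336 = 0.0546218.
Normalizing constant: 0.65·0.0840336 + 0.35·0.133333 = 0.101289.
P(I | observation) = 0.0546218 / 0.101289 = 0.53927.

0.539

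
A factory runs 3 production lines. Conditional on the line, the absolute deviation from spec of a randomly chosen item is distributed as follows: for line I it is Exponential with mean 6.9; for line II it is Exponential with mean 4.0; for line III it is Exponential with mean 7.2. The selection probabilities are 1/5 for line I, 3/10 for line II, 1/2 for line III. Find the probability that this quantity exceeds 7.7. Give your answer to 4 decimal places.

Conditional on each line, P(X > 7.7): I: 0.327607; II: 0.145876; III: 0.343199.
By total probability, P(X > 7.7) = 0.2·0.327607 + 0.3·0.145876 + 0.5·0.343199 = 0.280884.

0.2809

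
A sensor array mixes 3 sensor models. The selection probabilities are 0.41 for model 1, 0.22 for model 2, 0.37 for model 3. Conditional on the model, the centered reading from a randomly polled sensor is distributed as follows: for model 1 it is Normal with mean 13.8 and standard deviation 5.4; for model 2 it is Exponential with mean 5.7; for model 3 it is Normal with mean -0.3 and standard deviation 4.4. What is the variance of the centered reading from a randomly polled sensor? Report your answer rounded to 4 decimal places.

Per component, 1: μ=13.8, E[X²]=219.6; 2: μ=5.7, E[X²]=64.98; 3: μ=-0.3, E[X²]=19.45.
E[X] = 0.41·13.8 + 0.22·5.7 + 0.37·-0.3 = 6.801.
E[X²] = 0.41·219.6 + 0.22·64.98 + 0.37·19.45 = 111.528.
Var(X) = E[X²] − (E[X])² = 111.528 − 46.2536 = 65.2745.

65.2745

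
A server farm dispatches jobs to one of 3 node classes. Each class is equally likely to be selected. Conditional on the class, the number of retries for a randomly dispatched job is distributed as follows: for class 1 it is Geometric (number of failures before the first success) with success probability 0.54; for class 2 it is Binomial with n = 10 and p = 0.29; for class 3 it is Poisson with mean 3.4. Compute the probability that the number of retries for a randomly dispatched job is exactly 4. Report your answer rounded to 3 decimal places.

0.133

Conditional on each class, P(X = 4): 1: 0.0241783; 2: 0.190266; 3: 0.185825.
By total probability, P(X = 4) = 0.333333·0.0241783 + 0.333333·0.190266 + 0.333333·0.185825 = 0.133423.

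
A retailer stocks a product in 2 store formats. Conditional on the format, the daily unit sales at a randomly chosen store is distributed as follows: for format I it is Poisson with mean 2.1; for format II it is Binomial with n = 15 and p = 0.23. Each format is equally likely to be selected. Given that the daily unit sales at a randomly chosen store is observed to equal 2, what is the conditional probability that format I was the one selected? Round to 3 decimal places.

0.592

Likelihoods P(X=2 | ·): I: 0.270016; II: 0.185791.
Posterior ∝ prior × likelihood. Numerator for I: 0.5·0.270016 = 0.135008.
Normalizing constant: 0.5·0.270016 + 0.5·0.185791 = 0.227904.
P(I | observation) = 0.135008 / 0.227904 = 0.592392.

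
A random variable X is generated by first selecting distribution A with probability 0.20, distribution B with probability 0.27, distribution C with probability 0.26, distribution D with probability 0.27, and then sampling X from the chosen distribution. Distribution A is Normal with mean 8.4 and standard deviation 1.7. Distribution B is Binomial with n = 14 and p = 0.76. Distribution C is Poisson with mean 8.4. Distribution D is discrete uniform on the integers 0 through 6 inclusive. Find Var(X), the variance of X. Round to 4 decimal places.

13.0315

Per component, A: μ=8.4, E[X²]=73.45; B: μ=10.64, E[X²]=115.763; C: μ=8.4, E[X²]=78.96; D: μ=3, E[X²]=13.
E[X] = 0.2·8.4 + 0.27·10.64 + 0.26·8.4 + 0.27·3 = 7.5468.
E[X²] = 0.2·73.45 + 0.27·115.763 + 0.26·78.96 + 0.27·13 = 69.9857.
Var(X) = E[X²] − (E[X])² = 69.9857 − 56.9542 = 13.0315.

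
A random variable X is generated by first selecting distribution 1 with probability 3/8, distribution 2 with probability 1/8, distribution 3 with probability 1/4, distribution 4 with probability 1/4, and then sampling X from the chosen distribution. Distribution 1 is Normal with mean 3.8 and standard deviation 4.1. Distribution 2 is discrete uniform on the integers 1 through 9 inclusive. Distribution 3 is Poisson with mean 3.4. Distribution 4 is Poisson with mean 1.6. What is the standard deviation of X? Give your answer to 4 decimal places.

3.0931

Per component, 1: μ=3.8, E[X²]=31.25; 2: μ=5, E[X²]=31.6667; 3: μ=3.4, E[X²]=14.96; 4: μ=1.6, E[X²]=4.16.
E[X] = 0.375·3.8 + 0.125·5 + 0.25·3.4 + 0.25·1.6 = 3.3.
E[X²] = 0.375·31.25 + 0.125·31.6667 + 0.25·14.96 + 0.25·4.16 = 20.4571.
Var(X) = E[X²] − (E[X])² = 20.4571 − 10.89 = 9.56708.
SD(X) = √9.56708 = 3.09307.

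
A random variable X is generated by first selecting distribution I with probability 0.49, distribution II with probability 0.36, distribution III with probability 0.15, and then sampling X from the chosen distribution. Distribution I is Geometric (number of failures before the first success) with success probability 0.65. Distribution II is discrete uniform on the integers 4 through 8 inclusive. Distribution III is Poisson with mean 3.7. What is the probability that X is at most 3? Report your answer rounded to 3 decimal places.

0.557

Conditional on each component, P(X ≤ 3): I: 0.984994; II: 0; III: 0.494153.
By total probability, P(X ≤ 3) = 0.49·0.984994 + 0.36·0 + 0.15·0.494153 = 0.55677.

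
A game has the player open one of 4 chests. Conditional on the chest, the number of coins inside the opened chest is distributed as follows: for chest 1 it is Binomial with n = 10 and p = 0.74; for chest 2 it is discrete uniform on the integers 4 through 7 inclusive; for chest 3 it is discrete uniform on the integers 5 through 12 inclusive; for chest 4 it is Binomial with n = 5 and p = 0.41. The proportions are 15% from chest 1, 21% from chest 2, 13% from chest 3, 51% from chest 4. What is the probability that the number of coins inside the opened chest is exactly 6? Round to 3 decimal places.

0.092

Conditional on each chest, P(X = 6): 1: 0.157581; 2: 0.25; 3: 0.125; 4: 0.
By total probability, P(X = 6) = 0.15·0.157581 + 0.21·0.25 + 0.13·0.125 + 0.51·0 = 0.0923871.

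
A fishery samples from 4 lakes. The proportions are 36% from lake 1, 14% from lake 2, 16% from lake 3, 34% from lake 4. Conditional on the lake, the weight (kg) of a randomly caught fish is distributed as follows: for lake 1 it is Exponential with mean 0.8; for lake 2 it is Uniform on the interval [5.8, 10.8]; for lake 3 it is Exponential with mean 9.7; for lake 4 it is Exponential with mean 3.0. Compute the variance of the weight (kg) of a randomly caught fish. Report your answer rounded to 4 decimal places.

Per component, 1: μ=0.8, E[X²]=1.28; 2: μ=8.3, E[X²]=70.9733; 3: μ=9.7, E[X²]=188.18; 4: μ=3, E[X²]=18.
E[X] = 0.36·0.8 + 0.14·8.3 + 0.16·9.7 + 0.34·3 = 4.022.
E[X²] = 0.36·1.28 + 0.14·70.9733 + 0.16·188.18 + 0.34·18 = 46.6259.
Var(X) = E[X²] − (E[X])² = 46.6259 − 16.1765 = 30.4494.

30.4494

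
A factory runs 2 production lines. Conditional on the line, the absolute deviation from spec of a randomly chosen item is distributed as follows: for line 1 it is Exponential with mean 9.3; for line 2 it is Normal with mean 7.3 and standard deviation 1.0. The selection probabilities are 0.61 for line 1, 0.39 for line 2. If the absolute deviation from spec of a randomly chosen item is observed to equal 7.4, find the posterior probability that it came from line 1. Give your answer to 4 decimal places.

Likelihoods f(7.4 | ·): 1: 0.0485232; 2: 0.396953.
Posterior ∝ prior × likelihood. Numerator for 1: 0.61·0.0485232 = 0.0295991.
Normalizing constant: 0.61·0.0485232 + 0.39·0.396953 = 0.184411.
P(1 | observation) = 0.0295991 / 0.184411 = 0.160507.

0.1605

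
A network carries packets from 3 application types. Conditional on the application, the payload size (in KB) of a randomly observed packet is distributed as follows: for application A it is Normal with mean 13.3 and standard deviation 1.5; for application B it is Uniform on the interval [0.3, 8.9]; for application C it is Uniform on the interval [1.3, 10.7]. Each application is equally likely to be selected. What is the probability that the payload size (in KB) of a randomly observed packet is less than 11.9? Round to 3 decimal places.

Conditional on each application, P(X < 11.9): A: 0.175324; B: 1; C: 1.
By total probability, P(X < 11.9) = 0.333333·0.175324 + 0.333333·1 + 0.333333·1 = 0.725108.

0.725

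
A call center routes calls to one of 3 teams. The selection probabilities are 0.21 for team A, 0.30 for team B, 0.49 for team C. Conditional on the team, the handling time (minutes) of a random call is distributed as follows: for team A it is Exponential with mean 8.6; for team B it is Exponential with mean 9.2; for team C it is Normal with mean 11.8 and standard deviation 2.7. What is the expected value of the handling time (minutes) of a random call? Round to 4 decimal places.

10.3480

Component means — A: 8.6; B: 9.2; C: 11.8.
E[X] = 0.21·8.6 + 0.3·9.2 + 0.49·11.8 = 10.348.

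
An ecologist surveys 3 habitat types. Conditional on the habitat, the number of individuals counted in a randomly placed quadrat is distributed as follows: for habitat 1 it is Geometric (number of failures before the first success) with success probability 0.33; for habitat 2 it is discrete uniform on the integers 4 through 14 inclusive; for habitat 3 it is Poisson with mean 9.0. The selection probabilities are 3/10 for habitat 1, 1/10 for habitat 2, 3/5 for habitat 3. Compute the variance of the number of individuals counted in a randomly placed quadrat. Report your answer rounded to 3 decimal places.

18.447

Per component, 1: μ=2.0303, E[X²]=10.2746; 2: μ=9, E[X²]=91; 3: μ=9, E[X²]=90.
E[X] = 0.3·2.0303 + 0.1·9 + 0.6·9 = 6.90909.
E[X²] = 0.3·10.2746 + 0.1·91 + 0.6·90 = 66.1824.
Var(X) = E[X²] − (E[X])² = 66.1824 − 47.7355 = 18.4468.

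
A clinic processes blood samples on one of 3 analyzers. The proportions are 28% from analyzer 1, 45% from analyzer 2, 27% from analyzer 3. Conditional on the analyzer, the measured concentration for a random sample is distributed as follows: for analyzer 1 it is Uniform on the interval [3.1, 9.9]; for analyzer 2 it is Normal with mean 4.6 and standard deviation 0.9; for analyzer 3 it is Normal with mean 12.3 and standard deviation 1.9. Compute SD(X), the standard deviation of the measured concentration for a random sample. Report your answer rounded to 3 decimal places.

Per component, 1: μ=6.5, E[X²]=46.1033; 2: μ=4.6, E[X²]=21.97; 3: μ=12.3, E[X²]=154.9.
E[X] = 0.28·6.5 + 0.45·4.6 + 0.27·12.3 = 7.211.
E[X²] = 0.28·46.1033 + 0.45·21.97 + 0.27·154.9 = 64.6184.
Var(X) = E[X²] − (E[X])² = 64.6184 − 51.9985 = 12.6199.
SD(X) = √12.6199 = 3.55245.

3.552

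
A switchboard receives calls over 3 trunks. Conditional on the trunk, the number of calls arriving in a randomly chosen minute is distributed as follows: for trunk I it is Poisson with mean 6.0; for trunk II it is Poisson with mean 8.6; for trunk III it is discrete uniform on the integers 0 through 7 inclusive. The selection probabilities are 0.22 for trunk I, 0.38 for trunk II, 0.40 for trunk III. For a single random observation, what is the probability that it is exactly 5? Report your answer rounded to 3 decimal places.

0.113

Conditional on each trunk, P(X = 5): I: 0.160623; II: 0.0721736; III: 0.125.
By total probability, P(X = 5) = 0.22·0.160623 + 0.38·0.0721736 + 0.4·0.125 = 0.112763.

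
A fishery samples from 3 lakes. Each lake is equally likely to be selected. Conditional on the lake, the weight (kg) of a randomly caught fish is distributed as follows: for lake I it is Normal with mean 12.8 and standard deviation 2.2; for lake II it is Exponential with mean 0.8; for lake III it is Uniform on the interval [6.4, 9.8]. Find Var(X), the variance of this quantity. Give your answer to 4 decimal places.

26.5233

Per component, I: μ=12.8, E[X²]=168.68; II: μ=0.8, E[X²]=1.28; III: μ=8.1, E[X²]=66.5733.
E[X] = 0.333333·12.8 + 0.333333·0.8 + 0.333333·8.1 = 7.23333.
E[X²] = 0.333333·168.68 + 0.333333·1.28 + 0.333333·66.5733 = 78.8444.
Var(X) = E[X²] − (E[X])² = 78.8444 − 52.3211 = 26.5233.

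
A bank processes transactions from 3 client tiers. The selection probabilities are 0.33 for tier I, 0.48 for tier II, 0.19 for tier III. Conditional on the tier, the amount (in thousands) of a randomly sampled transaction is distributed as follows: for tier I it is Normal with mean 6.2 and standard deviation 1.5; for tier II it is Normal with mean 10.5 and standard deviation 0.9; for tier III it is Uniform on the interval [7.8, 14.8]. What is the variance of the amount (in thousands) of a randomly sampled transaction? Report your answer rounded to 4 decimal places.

Per component, I: μ=6.2, E[X²]=40.69; II: μ=10.5, E[X²]=111.06; III: μ=11.3, E[X²]=131.773.
E[X] = 0.33·6.2 + 0.48·10.5 + 0.19·11.3 = 9.233.
E[X²] = 0.33·40.69 + 0.48·111.06 + 0.19·131.773 = 91.7734.
Var(X) = E[X²] − (E[X])² = 91.7734 − 85.2483 = 6.52514.

6.5251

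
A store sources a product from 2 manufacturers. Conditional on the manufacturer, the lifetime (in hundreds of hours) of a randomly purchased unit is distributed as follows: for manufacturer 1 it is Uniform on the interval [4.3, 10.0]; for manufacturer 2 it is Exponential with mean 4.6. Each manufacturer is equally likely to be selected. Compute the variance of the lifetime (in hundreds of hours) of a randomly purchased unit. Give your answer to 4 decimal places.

Per component, 1: μ=7.15, E[X²]=53.83; 2: μ=4.6, E[X²]=42.32.
E[X] = 0.5·7.15 + 0.5·4.6 = 5.875.
E[X²] = 0.5·53.83 + 0.5·42.32 = 48.075.
Var(X) = E[X²] − (E[X])² = 48.075 − 34.5156 = 13.5594.

13.5594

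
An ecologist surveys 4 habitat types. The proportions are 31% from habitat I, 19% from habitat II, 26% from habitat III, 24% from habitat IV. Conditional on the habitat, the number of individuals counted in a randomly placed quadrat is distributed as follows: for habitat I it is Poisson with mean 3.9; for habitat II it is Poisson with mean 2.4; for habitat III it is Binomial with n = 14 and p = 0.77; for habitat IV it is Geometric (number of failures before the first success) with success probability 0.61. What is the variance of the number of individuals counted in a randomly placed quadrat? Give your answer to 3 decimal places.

17.327

Per component, I: μ=3.9, E[X²]=19.11; II: μ=2.4, E[X²]=8.16; III: μ=10.78, E[X²]=118.688; IV: μ=0.639344, E[X²]=1.45687.
E[X] = 0.31·3.9 + 0.19·2.4 + 0.26·10.78 + 0.24·0.639344 = 4.62124.
E[X²] = 0.31·19.11 + 0.19·8.16 + 0.26·118.688 + 0.24·1.45687 = 38.683.
Var(X) = E[X²] − (E[X])² = 38.683 − 21.3559 = 17.3271.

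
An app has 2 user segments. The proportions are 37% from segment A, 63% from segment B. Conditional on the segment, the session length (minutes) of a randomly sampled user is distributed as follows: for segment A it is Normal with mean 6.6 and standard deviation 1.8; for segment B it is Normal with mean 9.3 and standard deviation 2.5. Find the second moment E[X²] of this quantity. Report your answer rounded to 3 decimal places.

For each component E[X²] = Var + (mean)², giving A: 46.8; B: 92.74.
Overall E[X²] = 0.37·46.8 + 0.63·92.74 = 75.7422.

75.742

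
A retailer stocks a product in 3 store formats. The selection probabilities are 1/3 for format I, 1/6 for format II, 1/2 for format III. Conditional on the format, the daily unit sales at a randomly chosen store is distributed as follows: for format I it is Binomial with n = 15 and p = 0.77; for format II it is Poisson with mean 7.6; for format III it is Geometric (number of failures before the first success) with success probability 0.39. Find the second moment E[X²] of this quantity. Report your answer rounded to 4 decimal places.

59.4748

For each component E[X²] = Var + (mean)², giving I: 136.059; II: 65.36; III: 6.45694.
Overall E[X²] = 0.333333·136.059 + 0.166667·65.36 + 0.5·6.45694 = 59.4748.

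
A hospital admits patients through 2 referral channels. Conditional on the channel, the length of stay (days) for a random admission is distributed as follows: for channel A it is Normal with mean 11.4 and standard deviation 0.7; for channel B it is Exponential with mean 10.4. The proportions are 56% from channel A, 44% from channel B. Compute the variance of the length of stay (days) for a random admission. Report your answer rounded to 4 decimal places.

Per component, A: μ=11.4, E[X²]=130.45; B: μ=10.4, E[X²]=216.32.
E[X] = 0.56·11.4 + 0.44·10.4 = 10.96.
E[X²] = 0.56·130.45 + 0.44·216.32 = 168.233.
Var(X) = E[X²] − (E[X])² = 168.233 − 120.122 = 48.1112.

48.1112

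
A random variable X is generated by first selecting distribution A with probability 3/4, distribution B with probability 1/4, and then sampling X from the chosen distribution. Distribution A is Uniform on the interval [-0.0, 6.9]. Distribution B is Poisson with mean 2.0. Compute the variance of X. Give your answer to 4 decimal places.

Per component, A: μ=3.45, E[X²]=15.87; B: μ=2, E[X²]=6.
E[X] = 0.75·3.45 + 0.25·2 = 3.0875.
E[X²] = 0.75·15.87 + 0.25·6 = 13.4025.
Var(X) = E[X²] − (E[X])² = 13.4025 − 9.53266 = 3.86984.

3.8698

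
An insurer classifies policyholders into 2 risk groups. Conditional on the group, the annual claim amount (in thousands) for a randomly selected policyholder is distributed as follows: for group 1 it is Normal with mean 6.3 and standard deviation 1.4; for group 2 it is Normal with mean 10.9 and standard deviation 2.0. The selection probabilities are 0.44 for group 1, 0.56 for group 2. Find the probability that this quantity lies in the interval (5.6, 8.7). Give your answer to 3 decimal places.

0.359

Conditional on each group, P(5.6 < X < 8.7): 1: 0.648224; 2: 0.131641.
By total probability, P(5.6 < X < 8.7) = 0.44·0.648224 + 0.56·0.131641 = 0.358938.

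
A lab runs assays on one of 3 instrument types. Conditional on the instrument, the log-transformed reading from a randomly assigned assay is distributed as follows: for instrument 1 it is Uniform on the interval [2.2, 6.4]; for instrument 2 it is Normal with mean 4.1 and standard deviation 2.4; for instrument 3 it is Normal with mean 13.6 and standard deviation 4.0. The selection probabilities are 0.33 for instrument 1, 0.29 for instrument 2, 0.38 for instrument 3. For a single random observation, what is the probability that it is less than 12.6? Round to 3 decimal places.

0.772

Conditional on each instrument, P(X < 12.6): 1: 1; 2: 0.999801; 3: 0.401294.
By total probability, P(X < 12.6) = 0.33·1 + 0.29·0.999801 + 0.38·0.401294 = 0.772434.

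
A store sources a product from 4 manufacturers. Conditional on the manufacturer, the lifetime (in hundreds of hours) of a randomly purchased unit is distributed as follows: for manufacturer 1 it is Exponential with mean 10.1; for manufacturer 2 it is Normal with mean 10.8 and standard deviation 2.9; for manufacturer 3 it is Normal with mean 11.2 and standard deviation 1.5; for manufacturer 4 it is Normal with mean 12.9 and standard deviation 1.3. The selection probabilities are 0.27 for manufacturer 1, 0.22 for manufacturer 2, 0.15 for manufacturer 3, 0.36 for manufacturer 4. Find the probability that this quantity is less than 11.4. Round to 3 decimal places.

Conditional on each manufacturer, P(X < 11.4): 1: 0.676551; 2: 0.581955; 3: 0.553035; 4: 0.124282.
By total probability, P(X < 11.4) = 0.27·0.676551 + 0.22·0.581955 + 0.15·0.553035 + 0.36·0.124282 = 0.438395.

0.438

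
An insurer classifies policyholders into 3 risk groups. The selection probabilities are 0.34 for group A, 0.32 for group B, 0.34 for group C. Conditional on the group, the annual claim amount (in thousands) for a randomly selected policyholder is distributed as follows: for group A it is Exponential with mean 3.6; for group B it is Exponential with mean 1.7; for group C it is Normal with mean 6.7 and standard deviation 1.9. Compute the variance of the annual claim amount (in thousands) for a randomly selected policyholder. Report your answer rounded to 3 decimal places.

Per component, A: μ=3.6, E[X²]=25.92; B: μ=1.7, E[X²]=5.78; C: μ=6.7, E[X²]=48.5.
E[X] = 0.34·3.6 + 0.32·1.7 + 0.34·6.7 = 4.046.
E[X²] = 0.34·25.92 + 0.32·5.78 + 0.34·48.5 = 27.1524.
Var(X) = E[X²] − (E[X])² = 27.1524 − 16.3701 = 10.7823.

10.782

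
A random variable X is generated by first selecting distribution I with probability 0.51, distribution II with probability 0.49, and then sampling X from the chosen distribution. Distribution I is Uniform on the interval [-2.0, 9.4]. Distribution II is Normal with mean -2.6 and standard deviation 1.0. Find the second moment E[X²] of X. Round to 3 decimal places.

16.308

For each component E[X²] = Var + (mean)², giving I: 24.52; II: 7.76.
Overall E[X²] = 0.51·24.52 + 0.49·7.76 = 16.3076.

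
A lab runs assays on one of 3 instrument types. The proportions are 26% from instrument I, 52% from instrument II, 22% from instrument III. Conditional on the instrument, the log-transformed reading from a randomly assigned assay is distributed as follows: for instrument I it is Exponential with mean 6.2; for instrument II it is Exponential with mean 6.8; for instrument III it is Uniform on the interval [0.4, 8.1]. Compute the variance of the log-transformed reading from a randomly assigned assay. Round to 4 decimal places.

36.1362

Per component, I: μ=6.2, E[X²]=76.88; II: μ=6.8, E[X²]=92.48; III: μ=4.25, E[X²]=23.0033.
E[X] = 0.26·6.2 + 0.52·6.8 + 0.22·4.25 = 6.083.
E[X²] = 0.26·76.88 + 0.52·92.48 + 0.22·23.0033 = 73.1391.
Var(X) = E[X²] − (E[X])² = 73.1391 − 37.0029 = 36.1362.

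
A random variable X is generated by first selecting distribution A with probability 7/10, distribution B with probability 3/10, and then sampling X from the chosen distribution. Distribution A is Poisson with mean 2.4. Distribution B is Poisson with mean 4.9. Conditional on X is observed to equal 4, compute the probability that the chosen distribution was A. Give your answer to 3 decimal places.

Likelihoods P(X=4 | ·): A: 0.125408; B: 0.178867.
Posterior ∝ prior × likelihood. Numerator for A: 0.7·0.125408 = 0.0877859.
Normalizing constant: 0.7·0.125408 + 0.3·0.178867 = 0.141446.
P(A | observation) = 0.0877859 / 0.141446 = 0.620632.

0.621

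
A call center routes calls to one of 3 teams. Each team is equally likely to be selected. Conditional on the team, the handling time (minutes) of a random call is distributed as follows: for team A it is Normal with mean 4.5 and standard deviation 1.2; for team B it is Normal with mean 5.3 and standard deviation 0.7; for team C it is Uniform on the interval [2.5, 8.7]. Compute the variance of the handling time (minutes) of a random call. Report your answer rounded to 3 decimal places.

1.927

Per component, A: μ=4.5, E[X²]=21.69; B: μ=5.3, E[X²]=28.58; C: μ=5.6, E[X²]=34.5633.
E[X] = 0.333333·4.5 + 0.333333·5.3 + 0.333333·5.6 = 5.13333.
E[X²] = 0.333333·21.69 + 0.333333·28.58 + 0.333333·34.5633 = 28.2778.
Var(X) = E[X²] − (E[X])² = 28.2778 − 26.3511 = 1.92667.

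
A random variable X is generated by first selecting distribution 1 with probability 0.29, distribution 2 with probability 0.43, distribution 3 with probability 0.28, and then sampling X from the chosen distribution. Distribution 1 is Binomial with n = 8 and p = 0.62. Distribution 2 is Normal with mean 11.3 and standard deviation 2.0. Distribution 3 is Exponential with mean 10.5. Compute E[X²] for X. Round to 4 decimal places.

For each component E[X²] = Var + (mean)², giving 1: 26.4864; 2: 131.69; 3: 220.5.
Overall E[X²] = 0.29·26.4864 + 0.43·131.69 + 0.28·220.5 = 126.048.

126.0478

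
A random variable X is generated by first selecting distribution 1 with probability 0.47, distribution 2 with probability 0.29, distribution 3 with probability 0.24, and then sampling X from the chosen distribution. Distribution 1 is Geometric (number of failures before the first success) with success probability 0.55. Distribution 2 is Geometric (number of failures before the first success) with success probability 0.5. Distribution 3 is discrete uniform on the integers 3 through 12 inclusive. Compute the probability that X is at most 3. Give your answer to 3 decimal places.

Conditional on each component, P(X ≤ 3): 1: 0.958994; 2: 0.9375; 3: 0.1.
By total probability, P(X ≤ 3) = 0.47·0.958994 + 0.29·0.9375 + 0.24·0.1 = 0.746602.

0.747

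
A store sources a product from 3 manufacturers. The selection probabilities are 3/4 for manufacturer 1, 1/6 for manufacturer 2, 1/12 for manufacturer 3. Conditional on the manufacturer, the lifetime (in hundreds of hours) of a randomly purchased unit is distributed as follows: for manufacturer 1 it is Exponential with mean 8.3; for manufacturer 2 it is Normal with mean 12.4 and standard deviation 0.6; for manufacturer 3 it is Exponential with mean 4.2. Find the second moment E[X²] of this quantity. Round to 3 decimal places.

131.962

For each component E[X²] = Var + (mean)², giving 1: 137.78; 2: 154.12; 3: 35.28.
Overall E[X²] = 0.75·137.78 + 0.166667·154.12 + 0.0833333·35.28 = 131.962.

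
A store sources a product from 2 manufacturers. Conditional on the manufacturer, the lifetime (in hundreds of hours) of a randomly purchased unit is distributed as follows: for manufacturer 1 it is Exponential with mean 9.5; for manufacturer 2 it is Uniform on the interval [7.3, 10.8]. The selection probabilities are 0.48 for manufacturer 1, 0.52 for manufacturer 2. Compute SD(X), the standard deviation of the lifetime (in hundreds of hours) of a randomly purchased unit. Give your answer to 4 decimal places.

Per component, 1: μ=9.5, E[X²]=180.5; 2: μ=9.05, E[X²]=82.9233.
E[X] = 0.48·9.5 + 0.52·9.05 = 9.266.
E[X²] = 0.48·180.5 + 0.52·82.9233 = 129.76.
Var(X) = E[X²] − (E[X])² = 129.76 − 85.8588 = 43.9014.
SD(X) = √43.9014 = 6.62581.

6.6258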